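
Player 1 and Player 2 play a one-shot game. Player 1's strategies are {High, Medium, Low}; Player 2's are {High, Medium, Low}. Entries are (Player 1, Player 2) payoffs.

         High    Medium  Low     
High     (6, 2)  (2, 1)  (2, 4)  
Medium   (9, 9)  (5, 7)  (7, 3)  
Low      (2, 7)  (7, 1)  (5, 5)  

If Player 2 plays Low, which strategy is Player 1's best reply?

Medium

With Player 2 fixed at Low, Player 1's payoffs are: High → 2, Medium → 7, Low → 5.
The maximum is 7, achieved by Medium.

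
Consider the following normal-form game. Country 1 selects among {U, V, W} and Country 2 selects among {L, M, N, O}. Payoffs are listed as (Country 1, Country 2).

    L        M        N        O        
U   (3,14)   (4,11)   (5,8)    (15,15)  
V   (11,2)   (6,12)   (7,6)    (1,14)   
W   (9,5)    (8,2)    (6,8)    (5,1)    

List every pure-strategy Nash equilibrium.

A profile is a Nash equilibrium when each player is best-responding to the other.
Country 1's best responses — vs L: V (payoff 11); vs M: W (payoff 8); vs N: V (payoff 7); vs O: U (payoff 15).
Country 2's best responses — vs U: O (payoff 15); vs V: O (payoff 14); vs W: N (payoff 8).
The only mutual best response is (U, O); neither player gains by switching there.

(U, O)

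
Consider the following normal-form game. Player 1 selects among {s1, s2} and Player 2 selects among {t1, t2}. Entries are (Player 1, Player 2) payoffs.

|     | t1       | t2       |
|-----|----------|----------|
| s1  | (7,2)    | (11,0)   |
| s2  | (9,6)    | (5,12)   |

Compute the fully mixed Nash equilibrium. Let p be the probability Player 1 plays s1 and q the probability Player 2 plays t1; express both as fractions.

p = 3/4, q = 3/4

Each player's mixing probability is pinned down by making the *other* player indifferent.
Player 2 indifferent between t1 and t2: p·2 + (1−p)·6 = p·0 + (1−p)·12 ⟹ 6 + (-4)p = 12 + (-12)p ⟹ p = 3/4.
Player 1 indifferent between s1 and s2: q·7 + (1−q)·11 = q·9 + (1−q)·5 ⟹ 11 + (-4)q = 5 + 4q ⟹ q = 3/4.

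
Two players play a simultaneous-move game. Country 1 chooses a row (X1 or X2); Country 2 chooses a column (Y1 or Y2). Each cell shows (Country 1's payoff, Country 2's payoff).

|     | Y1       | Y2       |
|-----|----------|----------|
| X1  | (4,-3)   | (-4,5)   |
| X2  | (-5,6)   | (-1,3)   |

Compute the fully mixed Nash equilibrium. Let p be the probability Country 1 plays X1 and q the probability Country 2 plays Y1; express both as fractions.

p = 3/11, q = 1/4

In a mixed NE each player is indifferent between their pure strategies, so the opponent's mix sets the indifference.
Country 2 indifferent between Y1 and Y2: p·(-3) + (1−p)·6 = p·5 + (1−p)·3 ⟹ 6 + (-9)p = 3 + 2p ⟹ p = 3/11.
Country 1 indifferent between X1 and X2: q·4 + (1−q)·(-4) = q·(-5) + (1−q)·(-1) ⟹ (-4) + 8q = (-1) + (-4)q ⟹ q = 1/4.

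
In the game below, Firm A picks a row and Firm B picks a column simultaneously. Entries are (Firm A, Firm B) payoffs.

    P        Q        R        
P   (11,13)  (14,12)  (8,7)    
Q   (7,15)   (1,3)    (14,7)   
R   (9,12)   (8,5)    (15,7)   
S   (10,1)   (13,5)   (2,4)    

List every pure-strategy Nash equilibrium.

(P, P)

Check mutual best responses: a cell is a NE iff neither player can gain by unilaterally deviating.
Firm A's best responses — vs P: P (payoff 11); vs Q: P (payoff 14); vs R: R (payoff 15).
Firm B's best responses — vs P: P (payoff 13); vs Q: P (payoff 15); vs R: P (payoff 12); vs S: Q (payoff 5).
The only mutual best response is (P, P); neither player gains by switching there.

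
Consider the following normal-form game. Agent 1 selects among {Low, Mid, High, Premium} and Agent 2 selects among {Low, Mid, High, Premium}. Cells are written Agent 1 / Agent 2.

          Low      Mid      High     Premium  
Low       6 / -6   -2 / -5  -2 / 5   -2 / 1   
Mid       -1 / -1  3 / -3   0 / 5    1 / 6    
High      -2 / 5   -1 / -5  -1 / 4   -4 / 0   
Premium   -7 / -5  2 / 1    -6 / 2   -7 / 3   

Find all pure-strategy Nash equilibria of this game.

Find each player's best response to every opponent strategy; NE are the intersections.
Agent 1's best responses — vs Low: Low (payoff 6); vs Mid: Mid (payoff 3); vs High: Mid (payoff 0); vs Premium: Mid (payoff 1).
Agent 2's best responses — vs Low: High (payoff 5); vs Mid: Premium (payoff 6); vs High: Low (payoff 5); vs Premium: Premium (payoff 3).
The only mutual best response is (Mid, Premium); neither player gains by switching there.

(Mid, Premium)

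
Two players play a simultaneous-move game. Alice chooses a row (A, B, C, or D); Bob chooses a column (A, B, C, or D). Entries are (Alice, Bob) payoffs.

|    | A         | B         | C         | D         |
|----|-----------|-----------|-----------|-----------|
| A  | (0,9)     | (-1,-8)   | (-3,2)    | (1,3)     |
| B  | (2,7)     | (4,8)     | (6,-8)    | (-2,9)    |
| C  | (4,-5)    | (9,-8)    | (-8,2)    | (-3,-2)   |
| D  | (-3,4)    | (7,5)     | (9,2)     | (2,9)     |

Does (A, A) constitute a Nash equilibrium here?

Holding Bob at A: Alice gets 0 from A but could get 4 by switching to C. Alice has a profitable deviation.

No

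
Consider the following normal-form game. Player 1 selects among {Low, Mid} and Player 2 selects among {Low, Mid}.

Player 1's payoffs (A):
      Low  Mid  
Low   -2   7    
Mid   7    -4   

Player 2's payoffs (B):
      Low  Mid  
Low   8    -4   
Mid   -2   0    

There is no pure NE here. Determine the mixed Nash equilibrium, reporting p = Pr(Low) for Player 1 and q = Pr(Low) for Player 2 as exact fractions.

p = 1/7, q = 11/20

In a mixed NE each player is indifferent between their pure strategies, so the opponent's mix sets the indifference.
Player 2 indifferent between Low and Mid: p·8 + (1−p)·(-2) = p·(-4) + (1−p)·0 ⟹ (-2) + 10p = 0 + (-4)p ⟹ p = 1/7.
Player 1 indifferent between Low and Mid: q·(-2) + (1−q)·7 = q·7 + (1−q)·(-4) ⟹ 7 + (-9)q = (-4) + 11q ⟹ q = 11/20.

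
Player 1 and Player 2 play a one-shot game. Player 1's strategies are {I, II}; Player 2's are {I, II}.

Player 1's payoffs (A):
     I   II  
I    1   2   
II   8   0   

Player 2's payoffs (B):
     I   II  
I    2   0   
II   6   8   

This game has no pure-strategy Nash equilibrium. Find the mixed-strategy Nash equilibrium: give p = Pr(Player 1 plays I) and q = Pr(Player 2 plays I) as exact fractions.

In a mixed NE each player is indifferent between their pure strategies, so the opponent's mix sets the indifference.
Player 2 indifferent between I and II: p·2 + (1−p)·6 = p·0 + (1−p)·8 ⟹ 6 + (-4)p = 8 + (-8)p ⟹ p = 1/2.
Player 1 indifferent between I and II: q·1 + (1−q)·2 = q·8 + (1−q)·0 ⟹ 2 + (-1)q = 0 + 8q ⟹ q = 2/9.

p = 1/2, q = 2/9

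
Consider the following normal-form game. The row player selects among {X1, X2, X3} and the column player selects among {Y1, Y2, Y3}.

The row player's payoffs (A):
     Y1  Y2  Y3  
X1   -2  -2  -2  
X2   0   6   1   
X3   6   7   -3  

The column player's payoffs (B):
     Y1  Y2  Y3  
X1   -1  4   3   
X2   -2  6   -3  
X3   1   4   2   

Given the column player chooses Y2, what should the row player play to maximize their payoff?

X3

With the column player fixed at Y2, the row player's payoffs are: X1 → -2, X2 → 6, X3 → 7.
The maximum is 7, achieved by X3.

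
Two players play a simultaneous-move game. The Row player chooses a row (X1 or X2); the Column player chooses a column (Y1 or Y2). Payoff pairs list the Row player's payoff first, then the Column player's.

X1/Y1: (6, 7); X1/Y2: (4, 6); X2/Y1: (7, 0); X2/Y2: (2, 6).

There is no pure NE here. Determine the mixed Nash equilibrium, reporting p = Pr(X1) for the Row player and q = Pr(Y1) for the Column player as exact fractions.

p = 6/7, q = 2/3

In a mixed NE each player is indifferent between their pure strategies, so the opponent's mix sets the indifference.
The Column player indifferent between Y1 and Y2: p·7 + (1−p)·0 = p·6 + (1−p)·6 ⟹ 0 + 7p = 6 + 0p ⟹ p = 6/7.
The Row player indifferent between X1 and X2: q·6 + (1−q)·4 = q·7 + (1−q)·2 ⟹ 4 + 2q = 2 + 5q ⟹ q = 2/3.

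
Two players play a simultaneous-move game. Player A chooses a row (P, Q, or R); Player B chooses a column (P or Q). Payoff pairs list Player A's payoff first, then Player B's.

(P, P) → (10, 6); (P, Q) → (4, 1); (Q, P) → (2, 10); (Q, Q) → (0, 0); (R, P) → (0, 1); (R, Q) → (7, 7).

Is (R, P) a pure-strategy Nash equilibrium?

No

Holding Player B at P: Player A gets 0 from R but could get 10 by switching to P. Player A has a profitable deviation.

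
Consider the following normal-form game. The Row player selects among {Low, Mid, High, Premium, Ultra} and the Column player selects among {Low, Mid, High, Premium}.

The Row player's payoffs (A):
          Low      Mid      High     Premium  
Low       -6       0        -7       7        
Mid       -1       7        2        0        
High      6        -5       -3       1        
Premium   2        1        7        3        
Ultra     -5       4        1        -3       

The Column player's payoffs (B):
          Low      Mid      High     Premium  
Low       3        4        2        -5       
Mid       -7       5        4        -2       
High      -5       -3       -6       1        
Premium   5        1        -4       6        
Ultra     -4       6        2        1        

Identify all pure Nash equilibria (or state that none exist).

A profile is a Nash equilibrium when each player is best-responding to the other.
The Row player's best responses — vs Low: High (payoff 6); vs Mid: Mid (payoff 7); vs High: Premium (payoff 7); vs Premium: Low (payoff 7).
The Column player's best responses — vs Low: Mid (payoff 4); vs Mid: Mid (payoff 5); vs High: Premium (payoff 1); vs Premium: Premium (payoff 6); vs Ultra: Mid (payoff 6).
The only mutual best response is (Mid, Mid); neither player gains by switching there.

(Mid, Mid)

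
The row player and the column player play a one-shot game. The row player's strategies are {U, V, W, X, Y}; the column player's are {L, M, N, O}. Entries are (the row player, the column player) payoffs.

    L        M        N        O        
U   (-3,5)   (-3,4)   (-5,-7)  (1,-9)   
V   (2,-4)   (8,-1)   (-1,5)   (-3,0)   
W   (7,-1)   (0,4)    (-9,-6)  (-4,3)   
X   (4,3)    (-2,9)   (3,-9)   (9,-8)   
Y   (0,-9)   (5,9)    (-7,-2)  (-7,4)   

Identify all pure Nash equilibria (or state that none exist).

None

A profile is a Nash equilibrium when each player is best-responding to the other.
The row player's best responses — vs L: W (payoff 7); vs M: V (payoff 8); vs N: X (payoff 3); vs O: X (payoff 9).
The column player's best responses — vs U: L (payoff 5); vs V: N (payoff 5); vs W: M (payoff 4); vs X: M (payoff 9); vs Y: M (payoff 9).
No cell has both players best-responding. For instance, the row player's best reply to M is V, but against V the column player prefers N over M.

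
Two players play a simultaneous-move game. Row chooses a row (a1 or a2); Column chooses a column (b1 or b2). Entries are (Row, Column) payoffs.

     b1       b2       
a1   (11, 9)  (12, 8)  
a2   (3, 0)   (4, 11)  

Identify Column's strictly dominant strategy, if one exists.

A strategy is strictly dominant if it gives Column a strictly higher payoff than every other strategy, against every choice by the opponent.
b1 is not dominant: against a2, b2 gives 11 > 0.
b2 is not dominant: against a1, b1 gives 9 > 8.
No single strategy is best against every opponent action.

No strictly dominant strategy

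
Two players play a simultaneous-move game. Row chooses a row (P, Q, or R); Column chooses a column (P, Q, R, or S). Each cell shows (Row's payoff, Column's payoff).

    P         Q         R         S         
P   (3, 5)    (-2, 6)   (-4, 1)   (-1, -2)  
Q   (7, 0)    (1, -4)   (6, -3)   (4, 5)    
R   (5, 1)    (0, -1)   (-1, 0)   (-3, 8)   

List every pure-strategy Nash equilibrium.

(Q, S)

A profile is a Nash equilibrium when each player is best-responding to the other.
Row's best responses — vs P: Q (payoff 7); vs Q: Q (payoff 1); vs R: Q (payoff 6); vs S: Q (payoff 4).
Column's best responses — vs P: Q (payoff 6); vs Q: S (payoff 5); vs R: S (payoff 8).
The only mutual best response is (Q, S); neither player gains by switching there.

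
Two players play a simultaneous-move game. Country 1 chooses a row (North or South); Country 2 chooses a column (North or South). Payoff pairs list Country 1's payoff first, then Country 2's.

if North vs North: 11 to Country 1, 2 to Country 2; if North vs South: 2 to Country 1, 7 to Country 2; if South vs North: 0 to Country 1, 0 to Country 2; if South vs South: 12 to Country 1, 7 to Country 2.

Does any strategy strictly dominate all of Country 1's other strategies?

No strictly dominant strategy

Check whether one of Country 1's strategies beats all alternatives regardless of what the opponent does.
North is not dominant: against South, South gives 12 > 2.
South is not dominant: against North, North gives 11 > 0.
No single strategy is best against every opponent action.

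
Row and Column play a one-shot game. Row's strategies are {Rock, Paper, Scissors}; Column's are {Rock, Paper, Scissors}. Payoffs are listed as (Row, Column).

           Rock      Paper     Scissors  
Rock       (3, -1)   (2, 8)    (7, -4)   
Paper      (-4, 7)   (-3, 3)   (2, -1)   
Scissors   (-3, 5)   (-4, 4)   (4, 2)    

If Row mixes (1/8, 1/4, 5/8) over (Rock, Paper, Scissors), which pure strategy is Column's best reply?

Column's best reply maximizes expected payoff against the mix.
Rock: (1/8)·(-1) + (1/4)·7 + (5/8)·5 = 19/4
Paper: (1/8)·8 + (1/4)·3 + (5/8)·4 = 17/4
Scissors: (1/8)·(-4) + (1/4)·(-1) + (5/8)·2 = 1/2
Highest expected payoff is 19/4, from Rock.

Rock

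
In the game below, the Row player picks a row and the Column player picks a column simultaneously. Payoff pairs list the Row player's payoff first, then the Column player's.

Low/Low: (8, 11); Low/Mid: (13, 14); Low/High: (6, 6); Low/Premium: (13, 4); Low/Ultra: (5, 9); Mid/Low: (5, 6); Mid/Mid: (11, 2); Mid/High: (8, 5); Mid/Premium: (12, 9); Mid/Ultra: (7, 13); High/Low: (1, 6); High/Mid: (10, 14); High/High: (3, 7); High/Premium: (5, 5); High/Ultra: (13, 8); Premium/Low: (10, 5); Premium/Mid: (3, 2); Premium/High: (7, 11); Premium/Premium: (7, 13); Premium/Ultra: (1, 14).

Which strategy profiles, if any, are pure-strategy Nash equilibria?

(Low, Mid)

A profile is a Nash equilibrium when each player is best-responding to the other.
The Row player's best responses — vs Low: Premium (payoff 10); vs Mid: Low (payoff 13); vs High: Mid (payoff 8); vs Premium: Low (payoff 13); vs Ultra: High (payoff 13).
The Column player's best responses — vs Low: Mid (payoff 14); vs Mid: Ultra (payoff 13); vs High: Mid (payoff 14); vs Premium: Ultra (payoff 14).
The only mutual best response is (Low, Mid); neither player gains by switching there.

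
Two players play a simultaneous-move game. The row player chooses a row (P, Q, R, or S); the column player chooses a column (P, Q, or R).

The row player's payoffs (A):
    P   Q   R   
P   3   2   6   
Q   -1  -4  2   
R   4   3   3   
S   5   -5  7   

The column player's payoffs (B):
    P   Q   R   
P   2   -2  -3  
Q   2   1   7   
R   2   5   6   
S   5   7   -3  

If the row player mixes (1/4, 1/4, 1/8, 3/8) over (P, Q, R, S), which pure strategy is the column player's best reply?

The column player's best reply maximizes expected payoff against the mix.
P: (1/4)·2 + (1/4)·2 + (1/8)·2 + (3/8)·5 = 25/8
Q: (1/4)·(-2) + (1/4)·1 + (1/8)·5 + (3/8)·7 = 3
R: (1/4)·(-3) + (1/4)·7 + (1/8)·6 + (3/8)·(-3) = 5/8
Highest expected payoff is 25/8, from P.

P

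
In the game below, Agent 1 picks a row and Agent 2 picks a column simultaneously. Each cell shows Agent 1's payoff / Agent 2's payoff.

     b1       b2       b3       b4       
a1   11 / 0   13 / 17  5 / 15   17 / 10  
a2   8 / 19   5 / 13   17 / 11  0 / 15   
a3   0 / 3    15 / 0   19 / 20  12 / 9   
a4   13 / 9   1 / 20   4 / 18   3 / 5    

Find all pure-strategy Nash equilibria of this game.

(a3, b3)

Find each player's best response to every opponent strategy; NE are the intersections.
Agent 1's best responses — vs b1: a4 (payoff 13); vs b2: a3 (payoff 15); vs b3: a3 (payoff 19); vs b4: a1 (payoff 17).
Agent 2's best responses — vs a1: b2 (payoff 17); vs a2: b1 (payoff 19); vs a3: b3 (payoff 20); vs a4: b2 (payoff 20).
The only mutual best response is (a3, b3); neither player gains by switching there.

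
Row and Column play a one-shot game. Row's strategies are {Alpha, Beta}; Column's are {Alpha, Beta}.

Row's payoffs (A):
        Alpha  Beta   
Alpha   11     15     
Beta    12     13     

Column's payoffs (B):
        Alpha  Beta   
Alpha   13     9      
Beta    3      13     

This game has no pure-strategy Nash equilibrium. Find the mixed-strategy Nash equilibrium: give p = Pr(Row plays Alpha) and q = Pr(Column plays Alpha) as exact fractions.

p = 5/7, q = 2/3

Each player's mixing probability is pinned down by making the *other* player indifferent.
Column indifferent between Alpha and Beta: p·13 + (1−p)·3 = p·9 + (1−p)·13 ⟹ 3 + 10p = 13 + (-4)p ⟹ p = 5/7.
Row indifferent between Alpha and Beta: q·11 + (1−q)·15 = q·12 + (1−q)·13 ⟹ 15 + (-4)q = 13 + (-1)q ⟹ q = 2/3.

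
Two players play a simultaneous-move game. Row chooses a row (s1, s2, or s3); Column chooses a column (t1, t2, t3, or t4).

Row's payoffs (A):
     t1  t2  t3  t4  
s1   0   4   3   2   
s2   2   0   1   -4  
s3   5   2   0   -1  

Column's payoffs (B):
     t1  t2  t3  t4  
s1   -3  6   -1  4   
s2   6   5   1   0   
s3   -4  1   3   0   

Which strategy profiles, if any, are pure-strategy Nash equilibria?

A profile is a Nash equilibrium when each player is best-responding to the other.
Row's best responses — vs t1: s3 (payoff 5); vs t2: s1 (payoff 4); vs t3: s1 (payoff 3); vs t4: s1 (payoff 2).
Column's best responses — vs s1: t2 (payoff 6); vs s2: t1 (payoff 6); vs s3: t3 (payoff 3).
The only mutual best response is (s1, t2); neither player gains by switching there.

(s1, t2)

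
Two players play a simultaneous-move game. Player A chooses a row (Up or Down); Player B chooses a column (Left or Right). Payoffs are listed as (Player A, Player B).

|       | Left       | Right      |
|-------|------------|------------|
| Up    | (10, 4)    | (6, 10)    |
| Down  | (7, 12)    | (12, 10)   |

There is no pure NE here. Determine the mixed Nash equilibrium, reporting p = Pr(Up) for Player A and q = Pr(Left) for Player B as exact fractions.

In a mixed NE each player is indifferent between their pure strategies, so the opponent's mix sets the indifference.
Player B indifferent between Left and Right: p·4 + (1−p)·12 = p·10 + (1−p)·10 ⟹ 12 + (-8)p = 10 + 0p ⟹ p = 1/4.
Player A indifferent between Up and Down: q·10 + (1−q)·6 = q·7 + (1−q)·12 ⟹ 6 + 4q = 12 + (-5)q ⟹ q = 2/3.

p = 1/4, q = 2/3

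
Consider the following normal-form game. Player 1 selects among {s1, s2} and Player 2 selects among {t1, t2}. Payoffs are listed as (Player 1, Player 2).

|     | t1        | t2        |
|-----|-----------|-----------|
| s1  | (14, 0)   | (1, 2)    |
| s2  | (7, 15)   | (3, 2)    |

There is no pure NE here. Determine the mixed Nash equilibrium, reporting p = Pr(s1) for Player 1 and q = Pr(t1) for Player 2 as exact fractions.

In a mixed NE each player is indifferent between their pure strategies, so the opponent's mix sets the indifference.
Player 2 indifferent between t1 and t2: p·0 + (1−p)·15 = p·2 + (1−p)·2 ⟹ 15 + (-15)p = 2 + 0p ⟹ p = 13/15.
Player 1 indifferent between s1 and s2: q·14 + (1−q)·1 = q·7 + (1−q)·3 ⟹ 1 + 13q = 3 + 4q ⟹ q = 2/9.

p = 13/15, q = 2/9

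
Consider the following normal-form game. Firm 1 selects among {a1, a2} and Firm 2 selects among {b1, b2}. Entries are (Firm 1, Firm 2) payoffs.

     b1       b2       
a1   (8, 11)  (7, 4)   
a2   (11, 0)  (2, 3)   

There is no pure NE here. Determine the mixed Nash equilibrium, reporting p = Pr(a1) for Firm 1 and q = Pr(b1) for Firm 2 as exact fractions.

In a mixed NE each player is indifferent between their pure strategies, so the opponent's mix sets the indifference.
Firm 2 indifferent between b1 and b2: p·11 + (1−p)·0 = p·4 + (1−p)·3 ⟹ 0 + 11p = 3 + 1p ⟹ p = 3/10.
Firm 1 indifferent between a1 and a2: q·8 + (1−q)·7 = q·11 + (1−q)·2 ⟹ 7 + 1q = 2 + 9q ⟹ q = 5/8.

p = 3/10, q = 5/8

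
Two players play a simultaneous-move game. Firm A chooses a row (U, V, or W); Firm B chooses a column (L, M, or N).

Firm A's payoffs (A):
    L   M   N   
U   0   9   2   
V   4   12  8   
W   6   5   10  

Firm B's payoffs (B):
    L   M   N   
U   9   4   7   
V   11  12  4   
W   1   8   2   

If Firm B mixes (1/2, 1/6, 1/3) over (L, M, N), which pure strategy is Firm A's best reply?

W

Compute Firm A's expected payoff from each pure strategy against the given mix.
U: (1/2)·0 + (1/6)·9 + (1/3)·2 = 13/6
V: (1/2)·4 + (1/6)·12 + (1/3)·8 = 20/3
W: (1/2)·6 + (1/6)·5 + (1/3)·10 = 43/6
Highest expected payoff is 43/6, from W.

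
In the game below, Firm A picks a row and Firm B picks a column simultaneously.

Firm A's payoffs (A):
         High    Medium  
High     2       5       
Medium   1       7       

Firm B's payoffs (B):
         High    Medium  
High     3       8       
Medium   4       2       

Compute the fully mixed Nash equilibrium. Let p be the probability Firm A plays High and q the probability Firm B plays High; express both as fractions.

p = 2/7, q = 2/3

Each player's mixing probability is pinned down by making the *other* player indifferent.
Firm B indifferent between High and Medium: p·3 + (1−p)·4 = p·8 + (1−p)·2 ⟹ 4 + (-1)p = 2 + 6p ⟹ p = 2/7.
Firm A indifferent between High and Medium: q·2 + (1−q)·5 = q·1 + (1−q)·7 ⟹ 5 + (-3)q = 7 + (-6)q ⟹ q = 2/3.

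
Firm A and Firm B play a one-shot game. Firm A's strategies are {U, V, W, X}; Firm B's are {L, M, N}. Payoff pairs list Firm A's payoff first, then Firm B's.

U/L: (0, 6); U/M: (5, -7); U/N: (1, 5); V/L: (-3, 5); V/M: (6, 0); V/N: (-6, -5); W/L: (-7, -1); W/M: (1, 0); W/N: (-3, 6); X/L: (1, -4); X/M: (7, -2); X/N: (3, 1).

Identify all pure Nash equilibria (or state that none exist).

Check mutual best responses: a cell is a NE iff neither player can gain by unilaterally deviating.
Firm A's best responses — vs L: X (payoff 1); vs M: X (payoff 7); vs N: X (payoff 3).
Firm B's best responses — vs U: L (payoff 6); vs V: L (payoff 5); vs W: N (payoff 6); vs X: N (payoff 1).
The only mutual best response is (X, N); neither player gains by switching there.

(X, N)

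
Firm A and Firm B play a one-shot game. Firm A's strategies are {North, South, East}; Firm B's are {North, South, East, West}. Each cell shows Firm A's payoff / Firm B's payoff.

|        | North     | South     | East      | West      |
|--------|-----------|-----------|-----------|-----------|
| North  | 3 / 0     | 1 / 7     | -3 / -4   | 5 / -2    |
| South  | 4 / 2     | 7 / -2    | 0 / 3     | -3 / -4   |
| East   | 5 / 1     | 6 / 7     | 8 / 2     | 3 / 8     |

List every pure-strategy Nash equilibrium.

There is no pure-strategy Nash equilibrium

A profile is a Nash equilibrium when each player is best-responding to the other.
Firm A's best responses — vs North: East (payoff 5); vs South: South (payoff 7); vs East: East (payoff 8); vs West: North (payoff 5).
Firm B's best responses — vs North: South (payoff 7); vs South: East (payoff 3); vs East: West (payoff 8).
No cell has both players best-responding. For instance, Firm A's best reply to East is East, but against East Firm B prefers West over East.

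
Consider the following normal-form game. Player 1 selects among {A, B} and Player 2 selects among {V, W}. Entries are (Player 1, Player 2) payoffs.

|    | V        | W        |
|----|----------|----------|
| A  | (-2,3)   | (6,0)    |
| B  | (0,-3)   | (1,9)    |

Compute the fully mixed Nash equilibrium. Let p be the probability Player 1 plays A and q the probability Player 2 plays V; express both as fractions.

p = 4/5, q = 5/7

Each player's mixing probability is pinned down by making the *other* player indifferent.
Player 2 indifferent between V and W: p·3 + (1−p)·(-3) = p·0 + (1−p)·9 ⟹ (-3) + 6p = 9 + (-9)p ⟹ p = 4/5.
Player 1 indifferent between A and B: q·(-2) + (1−q)·6 = q·0 + (1−q)·1 ⟹ 6 + (-8)q = 1 + (-1)q ⟹ q = 5/7.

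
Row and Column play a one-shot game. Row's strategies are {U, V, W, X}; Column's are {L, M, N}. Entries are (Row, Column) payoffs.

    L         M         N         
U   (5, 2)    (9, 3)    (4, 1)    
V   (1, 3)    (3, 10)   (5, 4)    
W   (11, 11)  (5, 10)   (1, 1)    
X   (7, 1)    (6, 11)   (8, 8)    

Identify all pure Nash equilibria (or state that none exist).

(U, M) and (W, L)

A profile is a Nash equilibrium when each player is best-responding to the other.
Row's best responses — vs L: W (payoff 11); vs M: U (payoff 9); vs N: X (payoff 8).
Column's best responses — vs U: M (payoff 3); vs V: M (payoff 10); vs W: L (payoff 11); vs X: M (payoff 11).
Mutual best responses occur at (U, M) and (W, L); at each, neither player gains by switching.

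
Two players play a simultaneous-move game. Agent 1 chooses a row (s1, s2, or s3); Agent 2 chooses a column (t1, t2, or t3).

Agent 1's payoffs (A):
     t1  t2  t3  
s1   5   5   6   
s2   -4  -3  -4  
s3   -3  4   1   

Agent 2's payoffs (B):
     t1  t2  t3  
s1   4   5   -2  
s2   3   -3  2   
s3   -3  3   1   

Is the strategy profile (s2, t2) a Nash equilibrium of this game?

No

Holding Agent 2 at t2: Agent 1 gets -3 from s2 but could get 5 by switching to s1. Agent 1 has a profitable deviation.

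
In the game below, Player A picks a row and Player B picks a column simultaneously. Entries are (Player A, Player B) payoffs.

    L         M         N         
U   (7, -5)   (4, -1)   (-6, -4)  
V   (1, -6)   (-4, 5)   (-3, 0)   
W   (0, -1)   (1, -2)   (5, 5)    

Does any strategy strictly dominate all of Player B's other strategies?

None

Check whether one of Player B's strategies beats all alternatives regardless of what the opponent does.
L is not dominant: against U, M gives -1 > -5.
M is not dominant: against W, L gives -1 > -2.
N is not dominant: against U, M gives -1 > -4.
No single strategy is best against every opponent action.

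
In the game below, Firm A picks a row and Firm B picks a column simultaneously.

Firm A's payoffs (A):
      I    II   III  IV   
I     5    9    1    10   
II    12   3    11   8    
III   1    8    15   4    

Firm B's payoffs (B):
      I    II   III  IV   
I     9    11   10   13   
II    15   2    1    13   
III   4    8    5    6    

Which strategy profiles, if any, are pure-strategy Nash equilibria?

(I, IV) and (II, I)

A profile is a Nash equilibrium when each player is best-responding to the other.
Firm A's best responses — vs I: II (payoff 12); vs II: I (payoff 9); vs III: III (payoff 15); vs IV: I (payoff 10).
Firm B's best responses — vs I: IV (payoff 13); vs II: I (payoff 15); vs III: II (payoff 8).
Mutual best responses occur at (I, IV) and (II, I); at each, neither player gains by switching.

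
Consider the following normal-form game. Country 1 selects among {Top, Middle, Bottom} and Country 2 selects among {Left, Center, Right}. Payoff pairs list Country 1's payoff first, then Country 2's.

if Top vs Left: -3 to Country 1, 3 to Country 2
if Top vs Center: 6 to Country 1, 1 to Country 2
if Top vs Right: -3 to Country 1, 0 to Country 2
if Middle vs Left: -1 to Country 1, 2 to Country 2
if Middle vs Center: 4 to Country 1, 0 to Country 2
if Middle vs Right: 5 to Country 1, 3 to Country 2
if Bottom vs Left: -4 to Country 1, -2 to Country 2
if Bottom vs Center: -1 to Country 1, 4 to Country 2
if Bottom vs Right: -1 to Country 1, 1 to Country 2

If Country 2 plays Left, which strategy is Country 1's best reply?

With Country 2 fixed at Left, Country 1's payoffs are: Top → -3, Middle → -1, Bottom → -4.
The maximum is -1, achieved by Middle.

Middle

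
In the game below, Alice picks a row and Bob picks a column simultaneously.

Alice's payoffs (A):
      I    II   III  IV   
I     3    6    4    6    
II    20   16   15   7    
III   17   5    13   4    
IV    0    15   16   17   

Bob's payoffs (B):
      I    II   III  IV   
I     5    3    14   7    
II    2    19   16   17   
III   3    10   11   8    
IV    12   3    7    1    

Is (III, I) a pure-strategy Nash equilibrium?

No

Holding Bob at I: Alice gets 17 from III but could get 20 by switching to II. Alice has a profitable deviation.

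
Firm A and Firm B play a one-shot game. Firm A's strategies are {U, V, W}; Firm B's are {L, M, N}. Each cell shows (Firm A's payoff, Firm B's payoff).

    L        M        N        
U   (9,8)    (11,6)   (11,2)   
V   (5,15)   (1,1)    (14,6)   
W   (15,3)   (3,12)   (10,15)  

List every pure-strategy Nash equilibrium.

A profile is a Nash equilibrium when each player is best-responding to the other.
Firm A's best responses — vs L: W (payoff 15); vs M: U (payoff 11); vs N: V (payoff 14).
Firm B's best responses — vs U: L (payoff 8); vs V: L (payoff 15); vs W: N (payoff 15).
No cell has both players best-responding. For instance, Firm A's best reply to L is W, but against W Firm B prefers N over L.

No pure-strategy Nash equilibrium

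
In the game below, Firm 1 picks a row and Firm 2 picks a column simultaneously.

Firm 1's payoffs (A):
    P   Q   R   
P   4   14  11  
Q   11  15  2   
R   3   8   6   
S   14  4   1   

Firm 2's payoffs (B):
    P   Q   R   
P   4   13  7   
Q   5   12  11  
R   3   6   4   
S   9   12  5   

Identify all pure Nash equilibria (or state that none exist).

(Q, Q)

Check mutual best responses: a cell is a NE iff neither player can gain by unilaterally deviating.
Firm 1's best responses — vs P: S (payoff 14); vs Q: Q (payoff 15); vs R: P (payoff 11).
Firm 2's best responses — vs P: Q (payoff 13); vs Q: Q (payoff 12); vs R: Q (payoff 6); vs S: Q (payoff 12).
The only mutual best response is (Q, Q); neither player gains by switching there.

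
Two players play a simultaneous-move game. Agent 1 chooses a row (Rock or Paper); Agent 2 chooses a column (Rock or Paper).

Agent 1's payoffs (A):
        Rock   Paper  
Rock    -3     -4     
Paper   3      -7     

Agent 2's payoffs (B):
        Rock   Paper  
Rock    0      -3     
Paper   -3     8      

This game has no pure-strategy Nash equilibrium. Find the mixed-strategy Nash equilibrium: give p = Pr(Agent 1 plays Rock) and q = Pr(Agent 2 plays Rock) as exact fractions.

Each player's mixing probability is pinned down by making the *other* player indifferent.
Agent 2 indifferent between Rock and Paper: p·0 + (1−p)·(-3) = p·(-3) + (1−p)·8 ⟹ (-3) + 3p = 8 + (-11)p ⟹ p = 11/14.
Agent 1 indifferent between Rock and Paper: q·(-3) + (1−q)·(-4) = q·3 + (1−q)·(-7) ⟹ (-4) + 1q = (-7) + 10q ⟹ q = 1/3.

p = 11/14, q = 1/3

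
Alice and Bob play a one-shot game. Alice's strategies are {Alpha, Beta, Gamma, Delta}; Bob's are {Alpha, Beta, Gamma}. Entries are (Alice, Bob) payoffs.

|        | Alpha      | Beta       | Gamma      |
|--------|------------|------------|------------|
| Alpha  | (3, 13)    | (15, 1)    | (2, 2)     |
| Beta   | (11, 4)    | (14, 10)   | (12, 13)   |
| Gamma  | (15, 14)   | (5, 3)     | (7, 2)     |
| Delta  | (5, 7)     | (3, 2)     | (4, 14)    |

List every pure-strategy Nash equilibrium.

A profile is a Nash equilibrium when each player is best-responding to the other.
Alice's best responses — vs Alpha: Gamma (payoff 15); vs Beta: Alpha (payoff 15); vs Gamma: Beta (payoff 12).
Bob's best responses — vs Alpha: Alpha (payoff 13); vs Beta: Gamma (payoff 13); vs Gamma: Alpha (payoff 14); vs Delta: Gamma (payoff 14).
Mutual best responses occur at (Beta, Gamma) and (Gamma, Alpha); at each, neither player gains by switching.

(Beta, Gamma) and (Gamma, Alpha)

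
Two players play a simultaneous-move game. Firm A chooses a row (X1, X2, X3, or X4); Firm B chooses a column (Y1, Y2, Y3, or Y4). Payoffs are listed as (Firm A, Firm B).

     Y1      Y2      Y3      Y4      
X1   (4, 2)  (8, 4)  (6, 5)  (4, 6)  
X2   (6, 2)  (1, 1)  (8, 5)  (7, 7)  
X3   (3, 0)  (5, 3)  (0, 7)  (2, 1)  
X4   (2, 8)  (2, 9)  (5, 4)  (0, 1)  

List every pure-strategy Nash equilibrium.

Check mutual best responses: a cell is a NE iff neither player can gain by unilaterally deviating.
Firm A's best responses — vs Y1: X2 (payoff 6); vs Y2: X1 (payoff 8); vs Y3: X2 (payoff 8); vs Y4: X2 (payoff 7).
Firm B's best responses — vs X1: Y4 (payoff 6); vs X2: Y4 (payoff 7); vs X3: Y3 (payoff 7); vs X4: Y2 (payoff 9).
The only mutual best response is (X2, Y4); neither player gains by switching there.

(X2, Y4)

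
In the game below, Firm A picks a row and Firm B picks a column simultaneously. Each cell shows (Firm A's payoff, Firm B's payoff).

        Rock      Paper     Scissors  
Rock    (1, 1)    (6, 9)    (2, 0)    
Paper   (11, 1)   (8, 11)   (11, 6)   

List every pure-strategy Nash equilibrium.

(Paper, Paper)

Check mutual best responses: a cell is a NE iff neither player can gain by unilaterally deviating.
Firm A's best responses — vs Rock: Paper (payoff 11); vs Paper: Paper (payoff 8); vs Scissors: Paper (payoff 11).
Firm B's best responses — vs Rock: Paper (payoff 9); vs Paper: Paper (payoff 11).
The only mutual best response is (Paper, Paper); neither player gains by switching there.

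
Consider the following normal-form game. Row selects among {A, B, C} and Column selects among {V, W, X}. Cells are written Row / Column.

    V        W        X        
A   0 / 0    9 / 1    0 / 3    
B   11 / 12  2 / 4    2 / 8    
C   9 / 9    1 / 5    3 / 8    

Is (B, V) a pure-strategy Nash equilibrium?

Holding Column at V: Row gets 11 from B, versus 0 from A, 9 from C. No profitable deviation for Row.
Holding Row at B: Column gets 12 from V, versus 4 from W, 8 from X. No profitable deviation for Column either.

Yes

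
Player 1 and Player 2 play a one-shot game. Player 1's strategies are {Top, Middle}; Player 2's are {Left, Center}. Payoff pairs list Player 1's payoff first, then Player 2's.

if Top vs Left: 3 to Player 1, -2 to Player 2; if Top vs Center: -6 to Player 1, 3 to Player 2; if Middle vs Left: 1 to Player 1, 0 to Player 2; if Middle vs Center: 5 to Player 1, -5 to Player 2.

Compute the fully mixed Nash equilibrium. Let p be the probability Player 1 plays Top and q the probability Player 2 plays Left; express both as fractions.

In a mixed NE each player is indifferent between their pure strategies, so the opponent's mix sets the indifference.
Player 2 indifferent between Left and Center: p·(-2) + (1−p)·0 = p·3 + (1−p)·(-5) ⟹ 0 + (-2)p = (-5) + 8p ⟹ p = 1/2.
Player 1 indifferent between Top and Middle: q·3 + (1−q)·(-6) = q·1 + (1−q)·5 ⟹ (-6) + 9q = 5 + (-4)q ⟹ q = 11/13.

p = 1/2, q = 11/13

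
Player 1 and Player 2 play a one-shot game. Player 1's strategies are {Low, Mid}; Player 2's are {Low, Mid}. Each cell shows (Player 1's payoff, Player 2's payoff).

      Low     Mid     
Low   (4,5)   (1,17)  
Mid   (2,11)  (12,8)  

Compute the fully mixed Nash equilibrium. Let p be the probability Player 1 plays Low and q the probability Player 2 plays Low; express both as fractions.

p = 1/5, q = 11/13

Each player's mixing probability is pinned down by making the *other* player indifferent.
Player 2 indifferent between Low and Mid: p·5 + (1−p)·11 = p·17 + (1−p)·8 ⟹ 11 + (-6)p = 8 + 9p ⟹ p = 1/5.
Player 1 indifferent between Low and Mid: q·4 + (1−q)·1 = q·2 + (1−q)·12 ⟹ 1 + 3q = 12 + (-10)q ⟹ q = 11/13.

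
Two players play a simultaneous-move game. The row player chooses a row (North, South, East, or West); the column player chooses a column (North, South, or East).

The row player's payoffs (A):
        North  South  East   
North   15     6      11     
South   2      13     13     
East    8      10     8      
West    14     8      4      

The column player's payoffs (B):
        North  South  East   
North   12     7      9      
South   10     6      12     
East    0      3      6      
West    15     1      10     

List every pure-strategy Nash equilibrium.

A profile is a Nash equilibrium when each player is best-responding to the other.
The row player's best responses — vs North: North (payoff 15); vs South: South (payoff 13); vs East: South (payoff 13).
The column player's best responses — vs North: North (payoff 12); vs South: East (payoff 12); vs East: East (payoff 6); vs West: North (payoff 15).
Mutual best responses occur at (North, North) and (South, East); at each, neither player gains by switching.

(North, North) and (South, East)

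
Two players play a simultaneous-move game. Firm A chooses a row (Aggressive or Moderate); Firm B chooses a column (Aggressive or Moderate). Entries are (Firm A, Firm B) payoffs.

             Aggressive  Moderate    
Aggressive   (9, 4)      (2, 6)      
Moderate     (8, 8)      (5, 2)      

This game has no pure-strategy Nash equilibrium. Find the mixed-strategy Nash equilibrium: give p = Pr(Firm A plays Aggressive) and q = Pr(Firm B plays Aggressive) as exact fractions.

p = 3/4, q = 3/4

Each player's mixing probability is pinned down by making the *other* player indifferent.
Firm B indifferent between Aggressive and Moderate: p·4 + (1−p)·8 = p·6 + (1−p)·2 ⟹ 8 + (-4)p = 2 + 4p ⟹ p = 3/4.
Firm A indifferent between Aggressive and Moderate: q·9 + (1−q)·2 = q·8 + (1−q)·5 ⟹ 2 + 7q = 5 + 3q ⟹ q = 3/4.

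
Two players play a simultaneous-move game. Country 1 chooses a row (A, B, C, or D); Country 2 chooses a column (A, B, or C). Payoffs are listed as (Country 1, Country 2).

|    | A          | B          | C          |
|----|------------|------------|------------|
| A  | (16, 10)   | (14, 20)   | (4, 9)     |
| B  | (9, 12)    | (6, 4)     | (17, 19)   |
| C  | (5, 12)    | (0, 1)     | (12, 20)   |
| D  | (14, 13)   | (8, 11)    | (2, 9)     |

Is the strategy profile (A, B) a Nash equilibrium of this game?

Holding Country 2 at B: Country 1 gets 14 from A, versus 6 from B, 0 from C, 8 from D. No profitable deviation for Country 1.
Holding Country 1 at A: Country 2 gets 20 from B, versus 10 from A, 9 from C. No profitable deviation for Country 2 either.

Yes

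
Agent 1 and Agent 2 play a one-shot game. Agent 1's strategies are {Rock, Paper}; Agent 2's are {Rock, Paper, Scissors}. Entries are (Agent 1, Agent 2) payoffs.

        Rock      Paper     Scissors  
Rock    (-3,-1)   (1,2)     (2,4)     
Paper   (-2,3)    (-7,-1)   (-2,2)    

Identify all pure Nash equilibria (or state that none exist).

Find each player's best response to every opponent strategy; NE are the intersections.
Agent 1's best responses — vs Rock: Paper (payoff -2); vs Paper: Rock (payoff 1); vs Scissors: Rock (payoff 2).
Agent 2's best responses — vs Rock: Scissors (payoff 4); vs Paper: Rock (payoff 3).
Mutual best responses occur at (Rock, Scissors) and (Paper, Rock); at each, neither player gains by switching.

(Rock, Scissors) and (Paper, Rock)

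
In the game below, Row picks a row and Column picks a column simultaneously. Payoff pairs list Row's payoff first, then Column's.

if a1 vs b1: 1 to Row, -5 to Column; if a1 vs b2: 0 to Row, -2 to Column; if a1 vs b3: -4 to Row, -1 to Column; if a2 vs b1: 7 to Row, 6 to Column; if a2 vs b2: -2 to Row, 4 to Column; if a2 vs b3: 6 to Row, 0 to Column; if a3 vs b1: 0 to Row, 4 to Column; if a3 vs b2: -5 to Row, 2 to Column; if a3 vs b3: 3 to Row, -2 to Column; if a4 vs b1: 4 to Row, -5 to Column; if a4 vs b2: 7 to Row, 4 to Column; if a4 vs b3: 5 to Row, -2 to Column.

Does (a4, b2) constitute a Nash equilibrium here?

Holding Column at b2: Row gets 7 from a4, versus 0 from a1, -2 from a2, -5 from a3. No profitable deviation for Row.
Holding Row at a4: Column gets 4 from b2, versus -5 from b1, -2 from b3. No profitable deviation for Column either.

Yes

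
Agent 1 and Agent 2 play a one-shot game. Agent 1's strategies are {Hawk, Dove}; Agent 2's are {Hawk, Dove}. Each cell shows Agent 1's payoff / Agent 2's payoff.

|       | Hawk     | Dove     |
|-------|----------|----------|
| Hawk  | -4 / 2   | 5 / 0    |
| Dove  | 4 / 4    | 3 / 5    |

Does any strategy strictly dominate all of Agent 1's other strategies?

Check whether one of Agent 1's strategies beats all alternatives regardless of what the opponent does.
Hawk is not dominant: against Hawk, Dove gives 4 > -4.
Dove is not dominant: against Dove, Hawk gives 5 > 3.
No single strategy is best against every opponent action.

None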